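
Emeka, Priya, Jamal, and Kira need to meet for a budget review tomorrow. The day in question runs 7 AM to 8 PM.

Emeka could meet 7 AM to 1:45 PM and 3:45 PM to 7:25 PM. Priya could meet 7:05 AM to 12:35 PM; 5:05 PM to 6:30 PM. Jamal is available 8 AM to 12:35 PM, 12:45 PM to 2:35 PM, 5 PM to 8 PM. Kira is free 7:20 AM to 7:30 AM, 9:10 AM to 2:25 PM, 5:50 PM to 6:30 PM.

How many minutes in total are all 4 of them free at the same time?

245

Emeka ∩ Priya: 07:05-12:35, 17:05-18:30.
Emeka ∩ Priya ∩ Jamal: 08:00-12:35, 17:05-18:30.
Emeka ∩ Priya ∩ Jamal ∩ Kira: 09:10-12:35, 17:50-18:30.
Summing the common windows: 205 + 40 = 245 minutes.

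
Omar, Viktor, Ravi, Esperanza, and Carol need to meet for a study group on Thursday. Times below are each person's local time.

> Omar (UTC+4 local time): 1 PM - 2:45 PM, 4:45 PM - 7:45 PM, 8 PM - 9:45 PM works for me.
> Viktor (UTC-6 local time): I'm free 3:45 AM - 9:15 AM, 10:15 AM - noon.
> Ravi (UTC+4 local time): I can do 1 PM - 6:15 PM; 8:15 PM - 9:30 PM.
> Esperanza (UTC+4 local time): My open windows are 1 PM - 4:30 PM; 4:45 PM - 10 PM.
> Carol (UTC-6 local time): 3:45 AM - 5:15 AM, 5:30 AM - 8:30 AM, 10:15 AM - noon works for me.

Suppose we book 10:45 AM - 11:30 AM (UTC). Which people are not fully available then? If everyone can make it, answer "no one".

Carol, Omar

Omar in UTC: 09:00-10:45, 12:45-15:45, 16:00-17:45 (subtract 4h to convert from UTC+4).
Viktor in UTC: 09:45-15:15, 16:15-18:00 (add 6h to convert from UTC-6).
Ravi in UTC: 09:00-14:15, 16:15-17:30 (subtract 4h to convert from UTC+4).
Esperanza in UTC: 09:00-12:30, 12:45-18:00 (subtract 4h to convert from UTC+4).
Carol in UTC: 09:45-11:15, 11:30-14:30, 16:15-18:00 (add 6h to convert from UTC-6).
Omar: not fully free for 10:45-11:30. Viktor: free for 10:45-11:30. Ravi: free for 10:45-11:30. Esperanza: free for 10:45-11:30. Carol: not fully free for 10:45-11:30.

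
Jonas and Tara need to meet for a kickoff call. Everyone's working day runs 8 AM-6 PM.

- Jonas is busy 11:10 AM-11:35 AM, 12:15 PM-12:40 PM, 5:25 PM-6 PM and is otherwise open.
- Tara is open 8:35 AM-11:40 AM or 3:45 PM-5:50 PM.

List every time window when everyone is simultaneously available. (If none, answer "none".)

Jonas free: 08:00-11:10, 11:35-12:15, 12:40-17:25 (invert busy blocks within the working day).
Tara free: 08:35-11:40, 15:45-17:50.
Jonas ∩ Tara: 08:35-11:10, 11:35-11:40, 15:45-17:25.
So the common availability across everyone is 08:35-11:10, 11:35-11:40, 15:45-17:25.

08:35-11:10, 11:35-11:40, 15:45-17:25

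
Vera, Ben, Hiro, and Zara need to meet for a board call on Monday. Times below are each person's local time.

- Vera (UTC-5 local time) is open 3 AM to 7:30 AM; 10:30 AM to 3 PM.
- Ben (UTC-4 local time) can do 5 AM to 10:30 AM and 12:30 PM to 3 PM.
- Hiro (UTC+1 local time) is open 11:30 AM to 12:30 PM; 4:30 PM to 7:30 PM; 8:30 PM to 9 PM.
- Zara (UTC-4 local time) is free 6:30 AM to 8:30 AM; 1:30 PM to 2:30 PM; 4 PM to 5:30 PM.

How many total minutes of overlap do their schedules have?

120

Vera in UTC: 08:00-12:30, 15:30-20:00 (add 5h to convert from UTC-5).
Ben in UTC: 09:00-14:30, 16:30-19:00 (add 4h to convert from UTC-4).
Hiro in UTC: 10:30-11:30, 15:30-18:30, 19:30-20:00 (subtract 1h to convert from UTC+1).
Zara in UTC: 10:30-12:30, 17:30-18:30, 20:00-21:30 (add 4h to convert from UTC-4).
Vera ∩ Ben: 09:00-12:30, 16:30-19:00.
Vera ∩ Ben ∩ Hiro: 10:30-11:30, 16:30-18:30.
Vera ∩ Ben ∩ Hiro ∩ Zara: 10:30-11:30, 17:30-18:30.
So the common availability across everyone is 10:30-11:30, 17:30-18:30.
Summing the common windows: 60 + 60 = 120 minutes.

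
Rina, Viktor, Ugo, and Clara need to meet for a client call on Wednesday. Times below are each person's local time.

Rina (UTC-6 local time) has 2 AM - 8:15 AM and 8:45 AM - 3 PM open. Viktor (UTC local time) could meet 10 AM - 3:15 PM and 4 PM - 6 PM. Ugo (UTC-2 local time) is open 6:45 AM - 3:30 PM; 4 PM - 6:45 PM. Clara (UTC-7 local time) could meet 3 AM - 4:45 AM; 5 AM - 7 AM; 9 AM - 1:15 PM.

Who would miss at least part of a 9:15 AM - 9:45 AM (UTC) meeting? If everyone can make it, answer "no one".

Rina in UTC: 08:00-14:15, 14:45-21:00 (add 6h to convert from UTC-6).
Viktor in UTC: 10:00-15:15, 16:00-18:00.
Ugo in UTC: 08:45-17:30, 18:00-20:45 (add 2h to convert from UTC-2).
Clara in UTC: 10:00-11:45, 12:00-14:00, 16:00-20:15 (add 7h to convert from UTC-7).
Rina: free for 09:15-09:45. Viktor: not fully free for 09:15-09:45. Ugo: free for 09:15-09:45. Clara: not fully free for 09:15-09:45.

Clara, Viktor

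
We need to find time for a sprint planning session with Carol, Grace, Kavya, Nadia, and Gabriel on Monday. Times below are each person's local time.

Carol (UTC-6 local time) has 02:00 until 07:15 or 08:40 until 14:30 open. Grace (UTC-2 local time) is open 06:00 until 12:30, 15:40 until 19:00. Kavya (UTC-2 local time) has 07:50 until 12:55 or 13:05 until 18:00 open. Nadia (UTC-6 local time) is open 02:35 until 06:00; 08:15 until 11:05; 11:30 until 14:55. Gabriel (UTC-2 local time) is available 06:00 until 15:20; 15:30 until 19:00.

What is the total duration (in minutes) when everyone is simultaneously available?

270

Carol in UTC: 08:00-13:15, 14:40-20:30 (add 6h to convert from UTC-6).
Grace in UTC: 08:00-14:30, 17:40-21:00 (add 2h to convert from UTC-2).
Kavya in UTC: 09:50-14:55, 15:05-20:00 (add 2h to convert from UTC-2).
Nadia in UTC: 08:35-12:00, 14:15-17:05, 17:30-20:55 (add 6h to convert from UTC-6).
Gabriel in UTC: 08:00-17:20, 17:30-21:00 (add 2h to convert from UTC-2).
Carol ∩ Grace: 08:00-13:15, 17:40-20:30.
Carol ∩ Grace ∩ Kavya: 09:50-13:15, 17:40-20:00.
Carol ∩ Grace ∩ Kavya ∩ Nadia: 09:50-12:00, 17:40-20:00.
Carol ∩ Grace ∩ Kavya ∩ Nadia ∩ Gabriel: 09:50-12:00, 17:40-20:00.
Summing the common windows: 130 + 140 = 270 minutes.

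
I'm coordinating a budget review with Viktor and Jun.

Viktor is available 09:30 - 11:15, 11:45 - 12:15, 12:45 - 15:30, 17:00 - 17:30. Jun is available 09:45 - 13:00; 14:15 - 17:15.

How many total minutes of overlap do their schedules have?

Viktor ∩ Jun: 09:45-11:15, 11:45-12:15, 12:45-13:00, 14:15-15:30, 17:00-17:15.
So the common availability across everyone is 09:45-11:15, 11:45-12:15, 12:45-13:00, 14:15-15:30, 17:00-17:15.
Summing the common windows: 90 + 30 + 15 + 75 + 15 = 225 minutes.

225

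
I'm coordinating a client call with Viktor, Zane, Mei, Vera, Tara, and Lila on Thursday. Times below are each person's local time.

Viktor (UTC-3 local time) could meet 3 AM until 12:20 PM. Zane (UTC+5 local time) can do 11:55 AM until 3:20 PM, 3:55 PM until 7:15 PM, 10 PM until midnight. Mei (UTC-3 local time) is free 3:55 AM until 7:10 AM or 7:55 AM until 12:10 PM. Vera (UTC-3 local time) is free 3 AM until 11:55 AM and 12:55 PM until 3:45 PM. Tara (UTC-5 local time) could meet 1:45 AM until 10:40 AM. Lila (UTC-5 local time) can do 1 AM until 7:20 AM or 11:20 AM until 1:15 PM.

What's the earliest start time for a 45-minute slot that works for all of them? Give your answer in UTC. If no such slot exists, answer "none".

Viktor in UTC: 06:00-15:20 (add 3h to convert from UTC-3).
Zane in UTC: 06:55-10:20, 10:55-14:15, 17:00-19:00 (subtract 5h to convert from UTC+5).
Mei in UTC: 06:55-10:10, 10:55-15:10 (add 3h to convert from UTC-3).
Vera in UTC: 06:00-14:55, 15:55-18:45 (add 3h to convert from UTC-3).
Tara in UTC: 06:45-15:40 (add 5h to convert from UTC-5).
Lila in UTC: 06:00-12:20, 16:20-18:15 (add 5h to convert from UTC-5).
Viktor ∩ Zane: 06:55-10:20, 10:55-14:15.
Viktor ∩ Zane ∩ Mei: 06:55-10:10, 10:55-14:15.
Viktor ∩ Zane ∩ Mei ∩ Vera: 06:55-10:10, 10:55-14:15.
Viktor ∩ Zane ∩ Mei ∩ Vera ∩ Tara: 06:55-10:10, 10:55-14:15.
Viktor ∩ Zane ∩ Mei ∩ Vera ∩ Tara ∩ Lila: 06:55-10:10, 10:55-12:20.
The first common window of at least 45 minutes is 06:55-10:10, so the earliest start is 06:55.

06:55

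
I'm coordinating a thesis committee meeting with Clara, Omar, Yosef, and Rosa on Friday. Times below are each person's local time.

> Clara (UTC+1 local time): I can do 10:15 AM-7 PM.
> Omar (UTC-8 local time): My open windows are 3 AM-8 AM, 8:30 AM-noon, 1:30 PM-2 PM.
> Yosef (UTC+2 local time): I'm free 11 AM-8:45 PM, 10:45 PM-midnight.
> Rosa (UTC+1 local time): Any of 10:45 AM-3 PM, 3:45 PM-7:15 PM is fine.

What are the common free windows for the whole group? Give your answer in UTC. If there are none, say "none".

Clara in UTC: 09:15-18:00 (subtract 1h to convert from UTC+1).
Omar in UTC: 11:00-16:00, 16:30-20:00, 21:30-22:00 (add 8h to convert from UTC-8).
Yosef in UTC: 09:00-18:45, 20:45-22:00 (subtract 2h to convert from UTC+2).
Rosa in UTC: 09:45-14:00, 14:45-18:15 (subtract 1h to convert from UTC+1).
Clara ∩ Omar: 11:00-16:00, 16:30-18:00.
Clara ∩ Omar ∩ Yosef: 11:00-16:00, 16:30-18:00.
Clara ∩ Omar ∩ Yosef ∩ Rosa: 11:00-14:00, 14:45-16:00, 16:30-18:00.
Those are the intersection windows.

11:00-14:00, 14:45-16:00, 16:30-18:00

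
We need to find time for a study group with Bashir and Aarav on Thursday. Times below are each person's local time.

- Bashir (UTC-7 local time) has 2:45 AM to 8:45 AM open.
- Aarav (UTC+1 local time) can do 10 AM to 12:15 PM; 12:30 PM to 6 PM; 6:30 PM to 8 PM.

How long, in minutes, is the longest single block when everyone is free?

255

Bashir in UTC: 09:45-15:45 (add 7h to convert from UTC-7).
Aarav in UTC: 09:00-11:15, 11:30-17:00, 17:30-19:00 (subtract 1h to convert from UTC+1).
Bashir ∩ Aarav: 09:45-11:15, 11:30-15:45.
Those are the intersection windows.
The longest is 11:30-15:45 at 255 minutes.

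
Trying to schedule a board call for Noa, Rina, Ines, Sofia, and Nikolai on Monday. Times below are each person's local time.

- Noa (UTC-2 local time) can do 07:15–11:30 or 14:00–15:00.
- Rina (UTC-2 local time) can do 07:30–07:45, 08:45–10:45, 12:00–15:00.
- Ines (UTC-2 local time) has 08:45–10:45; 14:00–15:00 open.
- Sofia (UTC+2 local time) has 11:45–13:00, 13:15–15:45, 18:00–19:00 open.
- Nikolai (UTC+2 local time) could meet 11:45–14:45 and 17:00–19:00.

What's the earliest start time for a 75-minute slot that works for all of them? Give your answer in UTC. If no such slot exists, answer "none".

Noa in UTC: 09:15-13:30, 16:00-17:00 (add 2h to convert from UTC-2).
Rina in UTC: 09:30-09:45, 10:45-12:45, 14:00-17:00 (add 2h to convert from UTC-2).
Ines in UTC: 10:45-12:45, 16:00-17:00 (add 2h to convert from UTC-2).
Sofia in UTC: 09:45-11:00, 11:15-13:45, 16:00-17:00 (subtract 2h to convert from UTC+2).
Nikolai in UTC: 09:45-12:45, 15:00-17:00 (subtract 2h to convert from UTC+2).
Noa ∩ Rina: 09:30-09:45, 10:45-12:45, 16:00-17:00.
Noa ∩ Rina ∩ Ines: 10:45-12:45, 16:00-17:00.
Noa ∩ Rina ∩ Ines ∩ Sofia: 10:45-11:00, 11:15-12:45, 16:00-17:00.
Noa ∩ Rina ∩ Ines ∩ Sofia ∩ Nikolai: 10:45-11:00, 11:15-12:45, 16:00-17:00.
The first common window of at least 75 minutes is 11:15-12:45, so the earliest start is 11:15.

11:15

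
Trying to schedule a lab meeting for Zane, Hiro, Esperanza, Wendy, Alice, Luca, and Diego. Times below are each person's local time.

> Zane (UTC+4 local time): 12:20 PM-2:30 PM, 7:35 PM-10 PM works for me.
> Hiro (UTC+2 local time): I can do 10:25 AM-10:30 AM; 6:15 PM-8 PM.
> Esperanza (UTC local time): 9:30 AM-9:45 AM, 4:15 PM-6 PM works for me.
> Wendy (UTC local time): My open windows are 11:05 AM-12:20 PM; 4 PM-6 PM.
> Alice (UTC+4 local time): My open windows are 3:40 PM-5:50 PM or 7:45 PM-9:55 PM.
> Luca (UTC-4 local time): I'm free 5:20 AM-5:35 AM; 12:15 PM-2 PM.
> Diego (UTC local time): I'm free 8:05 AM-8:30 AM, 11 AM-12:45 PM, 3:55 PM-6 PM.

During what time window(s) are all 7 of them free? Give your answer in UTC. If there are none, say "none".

16:15-17:55

Zane in UTC: 08:20-10:30, 15:35-18:00 (subtract 4h to convert from UTC+4).
Hiro in UTC: 08:25-08:30, 16:15-18:00 (subtract 2h to convert from UTC+2).
Esperanza in UTC: 09:30-09:45, 16:15-18:00.
Wendy in UTC: 11:05-12:20, 16:00-18:00.
Alice in UTC: 11:40-13:50, 15:45-17:55 (subtract 4h to convert from UTC+4).
Luca in UTC: 09:20-09:35, 16:15-18:00 (add 4h to convert from UTC-4).
Diego in UTC: 08:05-08:30, 11:00-12:45, 15:55-18:00.
Zane ∩ Hiro: 08:25-08:30, 16:15-18:00.
Zane ∩ Hiro ∩ Esperanza: 16:15-18:00.
Zane ∩ Hiro ∩ Esperanza ∩ Wendy: 16:15-18:00.
Zane ∩ Hiro ∩ Esperanza ∩ Wendy ∩ Alice: 16:15-17:55.
Zane ∩ Hiro ∩ Esperanza ∩ Wendy ∩ Alice ∩ Luca: 16:15-17:55.
Zane ∩ Hiro ∩ Esperanza ∩ Wendy ∩ Alice ∩ Luca ∩ Diego: 16:15-17:55.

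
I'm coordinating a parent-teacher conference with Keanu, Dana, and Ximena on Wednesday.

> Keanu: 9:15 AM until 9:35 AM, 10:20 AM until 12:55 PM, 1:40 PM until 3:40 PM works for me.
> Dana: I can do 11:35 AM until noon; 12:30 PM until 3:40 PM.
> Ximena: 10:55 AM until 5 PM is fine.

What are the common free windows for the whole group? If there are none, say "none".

Keanu ∩ Dana: 11:35-12:00, 12:30-12:55, 13:40-15:40.
Keanu ∩ Dana ∩ Ximena: 11:35-12:00, 12:30-12:55, 13:40-15:40.

11:35-12:00, 12:30-12:55, 13:40-15:40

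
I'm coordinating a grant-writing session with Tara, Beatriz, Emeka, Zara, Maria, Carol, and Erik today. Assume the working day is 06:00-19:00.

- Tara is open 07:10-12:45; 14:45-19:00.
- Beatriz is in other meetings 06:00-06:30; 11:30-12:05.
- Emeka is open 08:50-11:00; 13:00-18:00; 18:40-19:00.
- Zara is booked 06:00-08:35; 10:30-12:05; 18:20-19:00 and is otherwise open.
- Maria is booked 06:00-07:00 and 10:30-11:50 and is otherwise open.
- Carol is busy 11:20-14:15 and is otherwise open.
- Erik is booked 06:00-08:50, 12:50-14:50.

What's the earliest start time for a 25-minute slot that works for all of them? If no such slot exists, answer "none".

Tara free: 07:10-12:45, 14:45-19:00.
Beatriz free: 06:30-11:30, 12:05-19:00 (invert busy blocks within the working day).
Emeka free: 08:50-11:00, 13:00-18:00, 18:40-19:00.
Zara free: 08:35-10:30, 12:05-18:20 (invert busy blocks within the working day).
Maria free: 07:00-10:30, 11:50-19:00 (invert busy blocks within the working day).
Carol free: 06:00-11:20, 14:15-19:00 (invert busy blocks within the working day).
Erik free: 08:50-12:50, 14:50-19:00 (invert busy blocks within the working day).
Tara ∩ Beatriz: 07:10-11:30, 12:05-12:45, 14:45-19:00.
Tara ∩ Beatriz ∩ Emeka: 08:50-11:00, 14:45-18:00, 18:40-19:00.
Tara ∩ Beatriz ∩ Emeka ∩ Zara: 08:50-10:30, 14:45-18:00.
Tara ∩ Beatriz ∩ Emeka ∩ Zara ∩ Maria: 08:50-10:30, 14:45-18:00.
Tara ∩ Beatriz ∩ Emeka ∩ Zara ∩ Maria ∩ Carol: 08:50-10:30, 14:45-18:00.
Tara ∩ Beatriz ∩ Emeka ∩ Zara ∩ Maria ∩ Carol ∩ Erik: 08:50-10:30, 14:50-18:00.
Those are the intersection windows.
The first common window of at least 25 minutes is 08:50-10:30, so the earliest start is 08:50.

08:50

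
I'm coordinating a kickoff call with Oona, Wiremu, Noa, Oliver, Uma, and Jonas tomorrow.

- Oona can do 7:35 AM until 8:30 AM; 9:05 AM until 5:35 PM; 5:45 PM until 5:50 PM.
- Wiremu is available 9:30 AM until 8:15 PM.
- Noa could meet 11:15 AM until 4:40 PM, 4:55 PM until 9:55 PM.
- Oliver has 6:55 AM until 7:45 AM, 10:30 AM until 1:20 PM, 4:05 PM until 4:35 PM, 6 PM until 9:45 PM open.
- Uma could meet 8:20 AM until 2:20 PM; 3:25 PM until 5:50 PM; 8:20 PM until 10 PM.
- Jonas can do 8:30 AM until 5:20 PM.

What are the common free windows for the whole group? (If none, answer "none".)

11:15-13:20, 16:05-16:35

Oona ∩ Wiremu: 09:30-17:35, 17:45-17:50.
Oona ∩ Wiremu ∩ Noa: 11:15-16:40, 16:55-17:35, 17:45-17:50.
Oona ∩ Wiremu ∩ Noa ∩ Oliver: 11:15-13:20, 16:05-16:35.
Oona ∩ Wiremu ∩ Noa ∩ Oliver ∩ Uma: 11:15-13:20, 16:05-16:35.
Oona ∩ Wiremu ∩ Noa ∩ Oliver ∩ Uma ∩ Jonas: 11:15-13:20, 16:05-16:35.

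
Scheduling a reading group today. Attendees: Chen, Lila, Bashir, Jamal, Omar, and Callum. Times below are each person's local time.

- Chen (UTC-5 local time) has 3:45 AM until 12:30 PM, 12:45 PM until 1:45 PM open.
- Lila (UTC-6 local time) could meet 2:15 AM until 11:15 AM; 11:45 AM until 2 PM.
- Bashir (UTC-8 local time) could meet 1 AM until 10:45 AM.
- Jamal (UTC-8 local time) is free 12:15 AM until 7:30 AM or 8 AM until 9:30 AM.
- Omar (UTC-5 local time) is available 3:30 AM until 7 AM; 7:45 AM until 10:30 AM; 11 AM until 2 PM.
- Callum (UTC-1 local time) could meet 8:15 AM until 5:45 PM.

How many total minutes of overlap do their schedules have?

405

Chen in UTC: 08:45-17:30, 17:45-18:45 (add 5h to convert from UTC-5).
Lila in UTC: 08:15-17:15, 17:45-20:00 (add 6h to convert from UTC-6).
Bashir in UTC: 09:00-18:45 (add 8h to convert from UTC-8).
Jamal in UTC: 08:15-15:30, 16:00-17:30 (add 8h to convert from UTC-8).
Omar in UTC: 08:30-12:00, 12:45-15:30, 16:00-19:00 (add 5h to convert from UTC-5).
Callum in UTC: 09:15-18:45 (add 1h to convert from UTC-1).
Chen ∩ Lila: 08:45-17:15, 17:45-18:45.
Chen ∩ Lila ∩ Bashir: 09:00-17:15, 17:45-18:45.
Chen ∩ Lila ∩ Bashir ∩ Jamal: 09:00-15:30, 16:00-17:15.
Chen ∩ Lila ∩ Bashir ∩ Jamal ∩ Omar: 09:00-12:00, 12:45-15:30, 16:00-17:15.
Chen ∩ Lila ∩ Bashir ∩ Jamal ∩ Omar ∩ Callum: 09:15-12:00, 12:45-15:30, 16:00-17:15.
So the common availability across everyone is 09:15-12:00, 12:45-15:30, 16:00-17:15.
Summing the common windows: 165 + 165 + 75 = 405 minutes.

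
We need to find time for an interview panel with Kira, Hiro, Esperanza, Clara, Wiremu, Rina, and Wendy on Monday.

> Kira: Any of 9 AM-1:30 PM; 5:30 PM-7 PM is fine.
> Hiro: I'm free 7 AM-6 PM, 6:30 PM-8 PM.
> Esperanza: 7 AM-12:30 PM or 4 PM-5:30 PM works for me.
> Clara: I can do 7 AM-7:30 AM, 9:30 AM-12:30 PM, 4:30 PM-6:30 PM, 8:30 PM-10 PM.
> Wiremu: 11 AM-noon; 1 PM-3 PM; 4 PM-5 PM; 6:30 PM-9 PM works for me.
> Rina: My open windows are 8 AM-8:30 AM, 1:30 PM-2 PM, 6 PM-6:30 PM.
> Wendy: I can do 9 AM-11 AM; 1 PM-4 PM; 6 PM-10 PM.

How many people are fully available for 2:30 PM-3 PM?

3

Hiro, Wiremu, and Wendy can make the full 14:30-15:00 slot — that's 3.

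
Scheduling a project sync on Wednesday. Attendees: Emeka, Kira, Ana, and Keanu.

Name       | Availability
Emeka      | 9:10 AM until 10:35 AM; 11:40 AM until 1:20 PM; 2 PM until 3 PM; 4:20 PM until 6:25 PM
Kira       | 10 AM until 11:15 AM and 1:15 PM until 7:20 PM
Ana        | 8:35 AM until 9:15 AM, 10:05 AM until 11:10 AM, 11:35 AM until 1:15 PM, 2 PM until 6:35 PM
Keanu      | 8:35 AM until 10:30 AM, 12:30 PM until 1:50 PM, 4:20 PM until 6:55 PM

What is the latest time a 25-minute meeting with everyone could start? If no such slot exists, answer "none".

18:00

Emeka ∩ Kira: 10:00-10:35, 13:15-13:20, 14:00-15:00, 16:20-18:25.
Emeka ∩ Kira ∩ Ana: 10:05-10:35, 14:00-15:00, 16:20-18:25.
Emeka ∩ Kira ∩ Ana ∩ Keanu: 10:05-10:30, 16:20-18:25.
The last common window of at least 25 minutes is 16:20-18:25; a 25-minute meeting can start as late as 18:00 and still end by 18:25.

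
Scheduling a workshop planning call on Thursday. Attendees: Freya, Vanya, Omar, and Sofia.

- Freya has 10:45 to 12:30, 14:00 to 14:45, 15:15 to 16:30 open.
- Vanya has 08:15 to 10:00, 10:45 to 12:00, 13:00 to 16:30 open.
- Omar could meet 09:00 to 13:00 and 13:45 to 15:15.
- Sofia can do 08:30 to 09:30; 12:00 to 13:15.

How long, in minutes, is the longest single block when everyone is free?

Freya ∩ Vanya: 10:45-12:00, 14:00-14:45, 15:15-16:30.
Freya ∩ Vanya ∩ Omar: 10:45-12:00, 14:00-14:45.
Freya ∩ Vanya ∩ Omar ∩ Sofia: ∅.
There is no time when everyone is free.
No common window exists, so the longest block is 0 minutes.

0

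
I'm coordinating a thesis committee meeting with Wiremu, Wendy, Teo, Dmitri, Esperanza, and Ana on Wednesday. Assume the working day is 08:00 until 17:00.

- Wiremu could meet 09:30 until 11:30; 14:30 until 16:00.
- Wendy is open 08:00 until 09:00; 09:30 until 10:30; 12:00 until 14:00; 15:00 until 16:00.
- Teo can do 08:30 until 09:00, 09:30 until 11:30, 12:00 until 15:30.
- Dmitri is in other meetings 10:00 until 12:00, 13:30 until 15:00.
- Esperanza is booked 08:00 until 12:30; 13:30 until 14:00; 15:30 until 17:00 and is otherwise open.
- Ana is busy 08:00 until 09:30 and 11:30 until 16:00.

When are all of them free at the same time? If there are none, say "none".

none

Wiremu free: 09:30-11:30, 14:30-16:00.
Wendy free: 08:00-09:00, 09:30-10:30, 12:00-14:00, 15:00-16:00.
Teo free: 08:30-09:00, 09:30-11:30, 12:00-15:30.
Dmitri free: 08:00-10:00, 12:00-13:30, 15:00-17:00 (invert busy blocks within the working day).
Esperanza free: 12:30-13:30, 14:00-15:30 (invert busy blocks within the working day).
Ana free: 09:30-11:30, 16:00-17:00 (invert busy blocks within the working day).
Wiremu ∩ Wendy: 09:30-10:30, 15:00-16:00.
Wiremu ∩ Wendy ∩ Teo: 09:30-10:30, 15:00-15:30.
Wiremu ∩ Wendy ∩ Teo ∩ Dmitri: 09:30-10:00, 15:00-15:30.
Wiremu ∩ Wendy ∩ Teo ∩ Dmitri ∩ Esperanza: 15:00-15:30.
Wiremu ∩ Wendy ∩ Teo ∩ Dmitri ∩ Esperanza ∩ Ana: ∅.
There is no time when everyone is free.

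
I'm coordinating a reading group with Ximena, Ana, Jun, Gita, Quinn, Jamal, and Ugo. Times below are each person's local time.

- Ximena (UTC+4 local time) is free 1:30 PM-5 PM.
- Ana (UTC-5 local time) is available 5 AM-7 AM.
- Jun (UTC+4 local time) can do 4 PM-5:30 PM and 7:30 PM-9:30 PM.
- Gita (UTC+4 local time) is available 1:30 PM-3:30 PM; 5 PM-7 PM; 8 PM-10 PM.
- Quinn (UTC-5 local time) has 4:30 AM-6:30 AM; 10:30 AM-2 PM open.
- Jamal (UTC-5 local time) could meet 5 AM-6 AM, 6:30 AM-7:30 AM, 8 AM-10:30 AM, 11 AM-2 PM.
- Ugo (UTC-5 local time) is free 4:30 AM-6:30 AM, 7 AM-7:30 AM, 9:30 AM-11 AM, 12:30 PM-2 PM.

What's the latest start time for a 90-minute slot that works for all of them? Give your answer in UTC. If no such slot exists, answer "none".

Ximena in UTC: 09:30-13:00 (subtract 4h to convert from UTC+4).
Ana in UTC: 10:00-12:00 (add 5h to convert from UTC-5).
Jun in UTC: 12:00-13:30, 15:30-17:30 (subtract 4h to convert from UTC+4).
Gita in UTC: 09:30-11:30, 13:00-15:00, 16:00-18:00 (subtract 4h to convert from UTC+4).
Quinn in UTC: 09:30-11:30, 15:30-19:00 (add 5h to convert from UTC-5).
Jamal in UTC: 10:00-11:00, 11:30-12:30, 13:00-15:30, 16:00-19:00 (add 5h to convert from UTC-5).
Ugo in UTC: 09:30-11:30, 12:00-12:30, 14:30-16:00, 17:30-19:00 (add 5h to convert from UTC-5).
Ximena ∩ Ana: 10:00-12:00.
Ximena ∩ Ana ∩ Jun: ∅.
Ximena ∩ Ana ∩ Jun ∩ Gita: ∅.
Ximena ∩ Ana ∩ Jun ∩ Gita ∩ Quinn: ∅.
Ximena ∩ Ana ∩ Jun ∩ Gita ∩ Quinn ∩ Jamal: ∅.
Ximena ∩ Ana ∩ Jun ∩ Gita ∩ Quinn ∩ Jamal ∩ Ugo: ∅.
There is no time when everyone is free.
No common window is at least 90 minutes long.

none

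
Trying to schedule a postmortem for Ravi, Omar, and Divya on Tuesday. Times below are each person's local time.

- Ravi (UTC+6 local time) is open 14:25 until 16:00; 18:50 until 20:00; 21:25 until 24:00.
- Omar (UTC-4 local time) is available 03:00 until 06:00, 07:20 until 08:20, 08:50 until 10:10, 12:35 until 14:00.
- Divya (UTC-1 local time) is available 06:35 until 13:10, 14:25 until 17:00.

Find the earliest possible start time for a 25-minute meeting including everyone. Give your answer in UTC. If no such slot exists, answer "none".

08:25

Ravi in UTC: 08:25-10:00, 12:50-14:00, 15:25-18:00 (subtract 6h to convert from UTC+6).
Omar in UTC: 07:00-10:00, 11:20-12:20, 12:50-14:10, 16:35-18:00 (add 4h to convert from UTC-4).
Divya in UTC: 07:35-14:10, 15:25-18:00 (add 1h to convert from UTC-1).
Ravi ∩ Omar: 08:25-10:00, 12:50-14:00, 16:35-18:00.
Ravi ∩ Omar ∩ Divya: 08:25-10:00, 12:50-14:00, 16:35-18:00.
Those are the intersection windows.
The first common window of at least 25 minutes is 08:25-10:00, so the earliest start is 08:25.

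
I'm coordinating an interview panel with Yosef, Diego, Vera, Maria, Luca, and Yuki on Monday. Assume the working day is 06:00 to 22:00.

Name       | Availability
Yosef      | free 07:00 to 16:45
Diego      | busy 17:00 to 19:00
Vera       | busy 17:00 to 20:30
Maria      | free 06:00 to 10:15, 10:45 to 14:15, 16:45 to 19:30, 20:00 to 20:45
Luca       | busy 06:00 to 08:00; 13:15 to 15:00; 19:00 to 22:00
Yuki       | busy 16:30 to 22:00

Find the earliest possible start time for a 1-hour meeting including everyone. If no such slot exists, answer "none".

Yosef free: 07:00-16:45.
Diego free: 06:00-17:00, 19:00-22:00 (invert busy blocks within the working day).
Vera free: 06:00-17:00, 20:30-22:00 (invert busy blocks within the working day).
Maria free: 06:00-10:15, 10:45-14:15, 16:45-19:30, 20:00-20:45.
Luca free: 08:00-13:15, 15:00-19:00 (invert busy blocks within the working day).
Yuki free: 06:00-16:30 (invert busy blocks within the working day).
Yosef ∩ Diego: 07:00-16:45.
Yosef ∩ Diego ∩ Vera: 07:00-16:45.
Yosef ∩ Diego ∩ Vera ∩ Maria: 07:00-10:15, 10:45-14:15.
Yosef ∩ Diego ∩ Vera ∩ Maria ∩ Luca: 08:00-10:15, 10:45-13:15.
Yosef ∩ Diego ∩ Vera ∩ Maria ∩ Luca ∩ Yuki: 08:00-10:15, 10:45-13:15.
The first common window of at least 60 minutes is 08:00-10:15, so the earliest start is 08:00.

08:00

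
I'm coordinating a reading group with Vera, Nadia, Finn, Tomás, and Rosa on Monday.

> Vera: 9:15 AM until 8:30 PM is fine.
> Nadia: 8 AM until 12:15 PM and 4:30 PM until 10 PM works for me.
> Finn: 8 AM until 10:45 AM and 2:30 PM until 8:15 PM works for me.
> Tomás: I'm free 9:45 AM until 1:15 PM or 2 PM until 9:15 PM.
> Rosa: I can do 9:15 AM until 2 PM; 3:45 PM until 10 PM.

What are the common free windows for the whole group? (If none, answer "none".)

09:45-10:45, 16:30-20:15

Vera ∩ Nadia: 09:15-12:15, 16:30-20:30.
Vera ∩ Nadia ∩ Finn: 09:15-10:45, 16:30-20:15.
Vera ∩ Nadia ∩ Finn ∩ Tomás: 09:45-10:45, 16:30-20:15.
Vera ∩ Nadia ∩ Finn ∩ Tomás ∩ Rosa: 09:45-10:45, 16:30-20:15.
So the common availability across everyone is 09:45-10:45, 16:30-20:15.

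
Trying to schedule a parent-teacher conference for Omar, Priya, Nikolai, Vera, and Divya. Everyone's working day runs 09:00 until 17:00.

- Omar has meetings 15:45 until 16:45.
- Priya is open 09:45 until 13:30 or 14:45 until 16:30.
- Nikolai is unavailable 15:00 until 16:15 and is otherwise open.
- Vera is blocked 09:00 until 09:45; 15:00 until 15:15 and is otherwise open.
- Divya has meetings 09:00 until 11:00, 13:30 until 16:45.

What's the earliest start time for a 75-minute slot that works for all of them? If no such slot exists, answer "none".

Omar free: 09:00-15:45, 16:45-17:00 (invert busy blocks within the working day).
Priya free: 09:45-13:30, 14:45-16:30.
Nikolai free: 09:00-15:00, 16:15-17:00 (invert busy blocks within the working day).
Vera free: 09:45-15:00, 15:15-17:00 (invert busy blocks within the working day).
Divya free: 11:00-13:30, 16:45-17:00 (invert busy blocks within the working day).
Omar ∩ Priya: 09:45-13:30, 14:45-15:45.
Omar ∩ Priya ∩ Nikolai: 09:45-13:30, 14:45-15:00.
Omar ∩ Priya ∩ Nikolai ∩ Vera: 09:45-13:30, 14:45-15:00.
Omar ∩ Priya ∩ Nikolai ∩ Vera ∩ Divya: 11:00-13:30.
Those are the intersection windows.
The first common window of at least 75 minutes is 11:00-13:30, so the earliest start is 11:00.

11:00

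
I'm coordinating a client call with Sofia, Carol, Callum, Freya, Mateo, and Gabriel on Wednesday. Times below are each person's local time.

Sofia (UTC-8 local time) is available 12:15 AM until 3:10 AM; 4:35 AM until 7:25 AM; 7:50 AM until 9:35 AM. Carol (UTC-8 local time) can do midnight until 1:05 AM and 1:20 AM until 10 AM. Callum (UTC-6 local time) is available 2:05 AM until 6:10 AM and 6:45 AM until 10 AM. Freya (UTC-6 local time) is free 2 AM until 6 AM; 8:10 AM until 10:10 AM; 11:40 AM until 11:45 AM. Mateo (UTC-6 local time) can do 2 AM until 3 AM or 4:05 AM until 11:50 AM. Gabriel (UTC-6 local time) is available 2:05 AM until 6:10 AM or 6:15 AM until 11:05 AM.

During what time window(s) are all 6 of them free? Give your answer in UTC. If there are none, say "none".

08:15-09:00, 10:05-11:10, 14:10-15:25, 15:50-16:00

Sofia in UTC: 08:15-11:10, 12:35-15:25, 15:50-17:35 (add 8h to convert from UTC-8).
Carol in UTC: 08:00-09:05, 09:20-18:00 (add 8h to convert from UTC-8).
Callum in UTC: 08:05-12:10, 12:45-16:00 (add 6h to convert from UTC-6).
Freya in UTC: 08:00-12:00, 14:10-16:10, 17:40-17:45 (add 6h to convert from UTC-6).
Mateo in UTC: 08:00-09:00, 10:05-17:50 (add 6h to convert from UTC-6).
Gabriel in UTC: 08:05-12:10, 12:15-17:05 (add 6h to convert from UTC-6).
Sofia ∩ Carol: 08:15-09:05, 09:20-11:10, 12:35-15:25, 15:50-17:35.
Sofia ∩ Carol ∩ Callum: 08:15-09:05, 09:20-11:10, 12:45-15:25, 15:50-16:00.
Sofia ∩ Carol ∩ Callum ∩ Freya: 08:15-09:05, 09:20-11:10, 14:10-15:25, 15:50-16:00.
Sofia ∩ Carol ∩ Callum ∩ Freya ∩ Mateo: 08:15-09:00, 10:05-11:10, 14:10-15:25, 15:50-16:00.
Sofia ∩ Carol ∩ Callum ∩ Freya ∩ Mateo ∩ Gabriel: 08:15-09:00, 10:05-11:10, 14:10-15:25, 15:50-16:00.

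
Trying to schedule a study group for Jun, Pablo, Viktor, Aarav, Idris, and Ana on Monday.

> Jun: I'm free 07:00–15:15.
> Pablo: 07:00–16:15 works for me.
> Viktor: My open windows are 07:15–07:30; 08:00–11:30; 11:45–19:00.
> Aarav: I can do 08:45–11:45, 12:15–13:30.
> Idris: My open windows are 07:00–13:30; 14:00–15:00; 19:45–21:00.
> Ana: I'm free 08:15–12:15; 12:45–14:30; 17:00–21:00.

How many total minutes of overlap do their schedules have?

210

Jun ∩ Pablo: 07:00-15:15.
Jun ∩ Pablo ∩ Viktor: 07:15-07:30, 08:00-11:30, 11:45-15:15.
Jun ∩ Pablo ∩ Viktor ∩ Aarav: 08:45-11:30, 12:15-13:30.
Jun ∩ Pablo ∩ Viktor ∩ Aarav ∩ Idris: 08:45-11:30, 12:15-13:30.
Jun ∩ Pablo ∩ Viktor ∩ Aarav ∩ Idris ∩ Ana: 08:45-11:30, 12:45-13:30.
Summing the common windows: 165 + 45 = 210 minutes.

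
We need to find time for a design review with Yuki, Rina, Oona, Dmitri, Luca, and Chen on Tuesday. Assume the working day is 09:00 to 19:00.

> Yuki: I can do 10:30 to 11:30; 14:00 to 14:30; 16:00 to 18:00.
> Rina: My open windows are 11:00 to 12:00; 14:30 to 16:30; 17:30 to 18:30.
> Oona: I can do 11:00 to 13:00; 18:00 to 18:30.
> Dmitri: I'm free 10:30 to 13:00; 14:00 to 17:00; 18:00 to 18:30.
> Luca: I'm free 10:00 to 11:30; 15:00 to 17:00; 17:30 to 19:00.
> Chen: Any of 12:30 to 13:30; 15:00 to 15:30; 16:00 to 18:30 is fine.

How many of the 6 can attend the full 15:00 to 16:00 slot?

Rina, Dmitri, and Luca can make the full 15:00-16:00 slot — that's 3.

3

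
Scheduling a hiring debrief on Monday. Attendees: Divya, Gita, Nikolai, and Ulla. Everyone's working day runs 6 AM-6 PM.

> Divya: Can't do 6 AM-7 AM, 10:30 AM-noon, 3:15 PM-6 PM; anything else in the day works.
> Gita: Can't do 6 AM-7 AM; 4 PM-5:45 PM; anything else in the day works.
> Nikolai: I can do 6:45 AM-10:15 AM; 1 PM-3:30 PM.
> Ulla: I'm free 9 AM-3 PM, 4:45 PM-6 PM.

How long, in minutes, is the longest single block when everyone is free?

Divya free: 07:00-10:30, 12:00-15:15 (invert busy blocks within the working day).
Gita free: 07:00-16:00, 17:45-18:00 (invert busy blocks within the working day).
Nikolai free: 06:45-10:15, 13:00-15:30.
Ulla free: 09:00-15:00, 16:45-18:00.
Divya ∩ Gita: 07:00-10:30, 12:00-15:15.
Divya ∩ Gita ∩ Nikolai: 07:00-10:15, 13:00-15:15.
Divya ∩ Gita ∩ Nikolai ∩ Ulla: 09:00-10:15, 13:00-15:00.
The longest is 13:00-15:00 at 120 minutes.

120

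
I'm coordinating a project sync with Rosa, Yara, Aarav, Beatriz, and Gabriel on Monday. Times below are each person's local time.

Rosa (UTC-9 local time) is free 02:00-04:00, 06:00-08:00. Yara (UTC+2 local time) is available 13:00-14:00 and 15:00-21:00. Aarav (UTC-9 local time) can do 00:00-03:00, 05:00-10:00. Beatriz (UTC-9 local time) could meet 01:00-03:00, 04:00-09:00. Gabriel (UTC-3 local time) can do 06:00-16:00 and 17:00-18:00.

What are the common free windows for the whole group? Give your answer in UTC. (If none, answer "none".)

Rosa in UTC: 11:00-13:00, 15:00-17:00 (add 9h to convert from UTC-9).
Yara in UTC: 11:00-12:00, 13:00-19:00 (subtract 2h to convert from UTC+2).
Aarav in UTC: 09:00-12:00, 14:00-19:00 (add 9h to convert from UTC-9).
Beatriz in UTC: 10:00-12:00, 13:00-18:00 (add 9h to convert from UTC-9).
Gabriel in UTC: 09:00-19:00, 20:00-21:00 (add 3h to convert from UTC-3).
Rosa ∩ Yara: 11:00-12:00, 15:00-17:00.
Rosa ∩ Yara ∩ Aarav: 11:00-12:00, 15:00-17:00.
Rosa ∩ Yara ∩ Aarav ∩ Beatriz: 11:00-12:00, 15:00-17:00.
Rosa ∩ Yara ∩ Aarav ∩ Beatriz ∩ Gabriel: 11:00-12:00, 15:00-17:00.
So the common availability across everyone is 11:00-12:00, 15:00-17:00.

11:00-12:00, 15:00-17:00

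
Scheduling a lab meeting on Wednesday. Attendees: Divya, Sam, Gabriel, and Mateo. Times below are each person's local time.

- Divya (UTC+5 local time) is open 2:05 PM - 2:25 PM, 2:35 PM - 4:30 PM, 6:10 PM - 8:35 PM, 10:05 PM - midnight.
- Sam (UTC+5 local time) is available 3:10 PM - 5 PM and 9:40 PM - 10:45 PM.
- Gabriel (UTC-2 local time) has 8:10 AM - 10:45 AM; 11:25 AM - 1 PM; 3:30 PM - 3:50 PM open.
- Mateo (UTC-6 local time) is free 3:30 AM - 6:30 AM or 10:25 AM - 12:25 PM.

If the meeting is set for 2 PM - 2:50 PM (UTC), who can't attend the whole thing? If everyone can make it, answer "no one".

Mateo, Sam

Divya in UTC: 09:05-09:25, 09:35-11:30, 13:10-15:35, 17:05-19:00 (subtract 5h to convert from UTC+5).
Sam in UTC: 10:10-12:00, 16:40-17:45 (subtract 5h to convert from UTC+5).
Gabriel in UTC: 10:10-12:45, 13:25-15:00, 17:30-17:50 (add 2h to convert from UTC-2).
Mateo in UTC: 09:30-12:30, 16:25-18:25 (add 6h to convert from UTC-6).
Divya: free for 14:00-14:50. Sam: not fully free for 14:00-14:50. Gabriel: free for 14:00-14:50. Mateo: not fully free for 14:00-14:50.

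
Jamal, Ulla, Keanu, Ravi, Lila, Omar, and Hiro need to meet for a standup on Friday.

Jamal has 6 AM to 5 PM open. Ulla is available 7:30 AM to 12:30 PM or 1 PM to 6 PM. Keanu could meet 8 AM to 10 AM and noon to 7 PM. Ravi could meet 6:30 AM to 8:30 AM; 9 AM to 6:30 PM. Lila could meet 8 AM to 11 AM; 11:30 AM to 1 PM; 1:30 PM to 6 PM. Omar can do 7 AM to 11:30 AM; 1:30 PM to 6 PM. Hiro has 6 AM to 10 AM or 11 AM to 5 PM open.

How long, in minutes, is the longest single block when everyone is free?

Jamal ∩ Ulla: 07:30-12:30, 13:00-17:00.
Jamal ∩ Ulla ∩ Keanu: 08:00-10:00, 12:00-12:30, 13:00-17:00.
Jamal ∩ Ulla ∩ Keanu ∩ Ravi: 08:00-08:30, 09:00-10:00, 12:00-12:30, 13:00-17:00.
Jamal ∩ Ulla ∩ Keanu ∩ Ravi ∩ Lila: 08:00-08:30, 09:00-10:00, 12:00-12:30, 13:30-17:00.
Jamal ∩ Ulla ∩ Keanu ∩ Ravi ∩ Lila ∩ Omar: 08:00-08:30, 09:00-10:00, 13:30-17:00.
Jamal ∩ Ulla ∩ Keanu ∩ Ravi ∩ Lila ∩ Omar ∩ Hiro: 08:00-08:30, 09:00-10:00, 13:30-17:00.
The longest is 13:30-17:00 at 210 minutes.

210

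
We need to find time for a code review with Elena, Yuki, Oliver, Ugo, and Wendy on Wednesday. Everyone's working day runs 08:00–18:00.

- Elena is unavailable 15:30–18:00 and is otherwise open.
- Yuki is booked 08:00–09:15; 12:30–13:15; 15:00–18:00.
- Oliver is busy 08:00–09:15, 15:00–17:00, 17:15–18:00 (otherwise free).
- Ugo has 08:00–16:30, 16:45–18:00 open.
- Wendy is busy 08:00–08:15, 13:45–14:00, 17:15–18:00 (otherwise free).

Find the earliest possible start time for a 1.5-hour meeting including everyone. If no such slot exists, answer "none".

09:15

Elena free: 08:00-15:30 (invert busy blocks within the working day).
Yuki free: 09:15-12:30, 13:15-15:00 (invert busy blocks within the working day).
Oliver free: 09:15-15:00, 17:00-17:15 (invert busy blocks within the working day).
Ugo free: 08:00-16:30, 16:45-18:00.
Wendy free: 08:15-13:45, 14:00-17:15 (invert busy blocks within the working day).
Elena ∩ Yuki: 09:15-12:30, 13:15-15:00.
Elena ∩ Yuki ∩ Oliver: 09:15-12:30, 13:15-15:00.
Elena ∩ Yuki ∩ Oliver ∩ Ugo: 09:15-12:30, 13:15-15:00.
Elena ∩ Yuki ∩ Oliver ∩ Ugo ∩ Wendy: 09:15-12:30, 13:15-13:45, 14:00-15:00.
So the common availability across everyone is 09:15-12:30, 13:15-13:45, 14:00-15:00.
The first common window of at least 90 minutes is 09:15-12:30, so the earliest start is 09:15.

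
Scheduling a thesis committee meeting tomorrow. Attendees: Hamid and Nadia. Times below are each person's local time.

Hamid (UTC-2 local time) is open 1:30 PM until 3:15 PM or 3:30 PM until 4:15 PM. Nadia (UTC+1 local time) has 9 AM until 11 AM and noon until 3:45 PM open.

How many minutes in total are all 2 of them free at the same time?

Hamid in UTC: 15:30-17:15, 17:30-18:15 (add 2h to convert from UTC-2).
Nadia in UTC: 08:00-10:00, 11:00-14:45 (subtract 1h to convert from UTC+1).
Hamid ∩ Nadia: ∅.
There is no time when everyone is free.
There is no common window, so the total is 0 minutes.

0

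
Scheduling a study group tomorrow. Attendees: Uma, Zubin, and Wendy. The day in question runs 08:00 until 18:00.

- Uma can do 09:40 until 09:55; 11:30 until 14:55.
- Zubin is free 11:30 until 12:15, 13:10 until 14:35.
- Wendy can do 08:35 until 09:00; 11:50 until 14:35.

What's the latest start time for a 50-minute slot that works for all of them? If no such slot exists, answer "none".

13:45

Uma ∩ Zubin: 11:30-12:15, 13:10-14:35.
Uma ∩ Zubin ∩ Wendy: 11:50-12:15, 13:10-14:35.
The last common window of at least 50 minutes is 13:10-14:35; a 50-minute meeting can start as late as 13:45 and still end by 14:35.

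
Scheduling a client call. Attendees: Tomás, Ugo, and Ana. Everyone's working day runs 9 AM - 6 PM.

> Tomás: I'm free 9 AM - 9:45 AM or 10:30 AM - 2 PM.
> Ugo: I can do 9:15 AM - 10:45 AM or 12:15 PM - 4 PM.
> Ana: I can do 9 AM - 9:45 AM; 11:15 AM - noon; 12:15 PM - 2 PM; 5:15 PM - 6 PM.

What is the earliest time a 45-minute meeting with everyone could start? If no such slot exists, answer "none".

Tomás ∩ Ugo: 09:15-09:45, 10:30-10:45, 12:15-14:00.
Tomás ∩ Ugo ∩ Ana: 09:15-09:45, 12:15-14:00.
The first common window of at least 45 minutes is 12:15-14:00, so the earliest start is 12:15.

12:15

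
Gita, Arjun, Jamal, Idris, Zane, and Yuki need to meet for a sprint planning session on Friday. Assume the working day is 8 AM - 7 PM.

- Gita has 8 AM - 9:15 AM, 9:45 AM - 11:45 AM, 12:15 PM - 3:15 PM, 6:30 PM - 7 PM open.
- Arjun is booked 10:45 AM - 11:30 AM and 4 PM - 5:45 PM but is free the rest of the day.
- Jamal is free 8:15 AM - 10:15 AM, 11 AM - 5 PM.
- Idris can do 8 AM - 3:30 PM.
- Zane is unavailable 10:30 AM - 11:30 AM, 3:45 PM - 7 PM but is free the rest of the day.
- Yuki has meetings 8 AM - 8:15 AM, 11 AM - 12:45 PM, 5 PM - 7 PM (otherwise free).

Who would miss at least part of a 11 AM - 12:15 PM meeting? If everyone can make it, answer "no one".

Gita free: 08:00-09:15, 09:45-11:45, 12:15-15:15, 18:30-19:00.
Arjun free: 08:00-10:45, 11:30-16:00, 17:45-19:00 (invert busy blocks within the working day).
Jamal free: 08:15-10:15, 11:00-17:00.
Idris free: 08:00-15:30.
Zane free: 08:00-10:30, 11:30-15:45 (invert busy blocks within the working day).
Yuki free: 08:15-11:00, 12:45-17:00 (invert busy blocks within the working day).
Gita: not fully free for 11:00-12:15. Arjun: not fully free for 11:00-12:15. Jamal: free for 11:00-12:15. Idris: free for 11:00-12:15. Zane: not fully free for 11:00-12:15. Yuki: not fully free for 11:00-12:15.

Arjun, Gita, Yuki, Zane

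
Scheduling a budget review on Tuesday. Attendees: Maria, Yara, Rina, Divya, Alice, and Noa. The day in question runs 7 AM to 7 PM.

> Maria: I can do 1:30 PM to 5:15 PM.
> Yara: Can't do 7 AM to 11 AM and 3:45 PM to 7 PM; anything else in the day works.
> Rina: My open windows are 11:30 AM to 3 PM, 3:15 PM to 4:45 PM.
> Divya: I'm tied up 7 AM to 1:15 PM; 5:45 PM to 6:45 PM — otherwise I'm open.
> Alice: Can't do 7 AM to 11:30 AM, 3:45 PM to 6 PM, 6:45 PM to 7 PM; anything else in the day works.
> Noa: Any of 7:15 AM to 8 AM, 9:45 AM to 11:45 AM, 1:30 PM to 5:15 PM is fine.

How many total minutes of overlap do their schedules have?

120

Maria free: 13:30-17:15.
Yara free: 11:00-15:45 (invert busy blocks within the working day).
Rina free: 11:30-15:00, 15:15-16:45.
Divya free: 13:15-17:45, 18:45-19:00 (invert busy blocks within the working day).
Alice free: 11:30-15:45, 18:00-18:45 (invert busy blocks within the working day).
Noa free: 07:15-08:00, 09:45-11:45, 13:30-17:15.
Maria ∩ Yara: 13:30-15:45.
Maria ∩ Yara ∩ Rina: 13:30-15:00, 15:15-15:45.
Maria ∩ Yara ∩ Rina ∩ Divya: 13:30-15:00, 15:15-15:45.
Maria ∩ Yara ∩ Rina ∩ Divya ∩ Alice: 13:30-15:00, 15:15-15:45.
Maria ∩ Yara ∩ Rina ∩ Divya ∩ Alice ∩ Noa: 13:30-15:00, 15:15-15:45.
Those are the intersection windows.
Summing the common windows: 90 + 30 = 120 minutes.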